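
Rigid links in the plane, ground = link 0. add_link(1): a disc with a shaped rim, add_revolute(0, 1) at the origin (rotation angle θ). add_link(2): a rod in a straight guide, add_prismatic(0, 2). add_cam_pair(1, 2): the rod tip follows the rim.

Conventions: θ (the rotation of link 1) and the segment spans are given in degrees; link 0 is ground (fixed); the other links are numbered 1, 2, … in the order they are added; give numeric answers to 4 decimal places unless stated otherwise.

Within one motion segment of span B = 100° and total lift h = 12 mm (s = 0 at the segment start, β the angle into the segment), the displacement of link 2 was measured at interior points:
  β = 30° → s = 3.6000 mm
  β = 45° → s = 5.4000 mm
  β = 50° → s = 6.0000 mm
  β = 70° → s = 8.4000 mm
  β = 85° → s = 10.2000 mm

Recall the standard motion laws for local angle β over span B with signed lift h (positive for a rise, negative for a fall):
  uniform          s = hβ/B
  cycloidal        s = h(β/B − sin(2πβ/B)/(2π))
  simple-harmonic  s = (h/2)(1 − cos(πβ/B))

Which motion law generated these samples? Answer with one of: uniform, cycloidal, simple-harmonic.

candidates at β/B = r: uniform s = h·r (linear in β); cycloidal s = h·(r − sin(2πr)/(2π)); simple-harmonic s = (h/2)(1 − cos(πr))
β=30°: printed 3.6000 | uniform 3.6000, cycloidal 1.7836, simple-harmonic 2.4733
β=45°: printed 5.4000 | uniform 5.4000, cycloidal 4.8098, simple-harmonic 5.0614
β=50°: printed 6.0000 | uniform 6.0000, cycloidal 6.0000, simple-harmonic 6.0000
β=70°: printed 8.4000 | uniform 8.4000, cycloidal 10.2164, simple-harmonic 9.5267
β=85°: printed 10.2000 | uniform 10.2000, cycloidal 11.7451, simple-harmonic 11.3460
only one law matches every sample → uniform

uniform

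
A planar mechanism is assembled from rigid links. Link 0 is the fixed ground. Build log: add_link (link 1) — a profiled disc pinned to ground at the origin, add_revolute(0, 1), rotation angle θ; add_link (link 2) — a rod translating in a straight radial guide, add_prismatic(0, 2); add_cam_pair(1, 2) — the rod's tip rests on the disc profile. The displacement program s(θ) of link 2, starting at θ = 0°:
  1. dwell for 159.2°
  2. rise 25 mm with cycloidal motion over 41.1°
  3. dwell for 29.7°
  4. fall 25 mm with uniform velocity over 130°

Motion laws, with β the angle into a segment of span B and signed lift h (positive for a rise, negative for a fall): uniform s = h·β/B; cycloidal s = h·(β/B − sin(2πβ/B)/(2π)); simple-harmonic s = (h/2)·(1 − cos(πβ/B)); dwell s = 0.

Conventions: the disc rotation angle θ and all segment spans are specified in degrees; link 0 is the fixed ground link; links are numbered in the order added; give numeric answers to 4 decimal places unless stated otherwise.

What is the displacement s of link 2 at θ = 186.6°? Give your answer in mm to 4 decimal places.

seg 1 [0°–159.2°] dwell: s stays 0.0000
seg 2 [159.2°–200.3°] cycloidal, h=25: θ=186.6° here. β=27.4, B=41.1. 25·(0.6667 − sin(2π·0.6667)/(2π)) = 20.1125 → s = 20.1125

20.1125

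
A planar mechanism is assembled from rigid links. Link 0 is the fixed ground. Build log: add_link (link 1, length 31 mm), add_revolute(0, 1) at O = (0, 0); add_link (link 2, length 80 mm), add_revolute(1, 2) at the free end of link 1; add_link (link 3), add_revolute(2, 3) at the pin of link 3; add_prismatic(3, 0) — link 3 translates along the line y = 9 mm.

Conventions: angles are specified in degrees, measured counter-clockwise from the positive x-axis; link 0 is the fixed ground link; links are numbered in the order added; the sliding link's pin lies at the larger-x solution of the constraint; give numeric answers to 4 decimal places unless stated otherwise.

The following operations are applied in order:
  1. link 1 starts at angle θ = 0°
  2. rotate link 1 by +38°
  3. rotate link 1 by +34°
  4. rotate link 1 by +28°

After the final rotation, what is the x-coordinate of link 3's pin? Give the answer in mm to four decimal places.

geometry: r = 31 mm, L = 80 mm, e = 9 mm; θ starts at 0°
rotate link 1 by +38°: θ ← 0° +38° = 38°
rotate link 1 by +34°: θ ← 38° +34° = 72°
rotate link 1 by +28°: θ ← 72° +28° = 100°
crank pin P = (r cos θ, r sin θ) = (-5.383094, 30.529040)
h = r sin θ − e = 30.529040 − 9 = 21.529040
x = r cos θ + √(L² − h²) = -5.383094 + 77.048689 = 71.665595

71.6656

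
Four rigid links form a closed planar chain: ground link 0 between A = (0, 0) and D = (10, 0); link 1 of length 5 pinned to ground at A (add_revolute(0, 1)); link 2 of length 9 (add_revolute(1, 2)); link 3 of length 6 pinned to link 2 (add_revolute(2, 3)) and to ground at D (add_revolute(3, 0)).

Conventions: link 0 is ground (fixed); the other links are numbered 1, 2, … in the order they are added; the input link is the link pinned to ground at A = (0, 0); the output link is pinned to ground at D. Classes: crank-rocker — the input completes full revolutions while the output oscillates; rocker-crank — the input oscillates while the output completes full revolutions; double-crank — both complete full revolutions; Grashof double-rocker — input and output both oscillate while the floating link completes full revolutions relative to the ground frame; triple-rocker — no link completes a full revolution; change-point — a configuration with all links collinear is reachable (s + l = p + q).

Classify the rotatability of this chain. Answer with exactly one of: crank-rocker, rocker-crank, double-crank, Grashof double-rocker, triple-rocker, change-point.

lengths: ground=10, input=5, coupler=9, output=6
sorted: s=5 (shortest), l=10 (longest), p+q=15
s + l = 15 vs p + q = 15
s + l = p + q → change-point (collinear configuration reachable)

change-point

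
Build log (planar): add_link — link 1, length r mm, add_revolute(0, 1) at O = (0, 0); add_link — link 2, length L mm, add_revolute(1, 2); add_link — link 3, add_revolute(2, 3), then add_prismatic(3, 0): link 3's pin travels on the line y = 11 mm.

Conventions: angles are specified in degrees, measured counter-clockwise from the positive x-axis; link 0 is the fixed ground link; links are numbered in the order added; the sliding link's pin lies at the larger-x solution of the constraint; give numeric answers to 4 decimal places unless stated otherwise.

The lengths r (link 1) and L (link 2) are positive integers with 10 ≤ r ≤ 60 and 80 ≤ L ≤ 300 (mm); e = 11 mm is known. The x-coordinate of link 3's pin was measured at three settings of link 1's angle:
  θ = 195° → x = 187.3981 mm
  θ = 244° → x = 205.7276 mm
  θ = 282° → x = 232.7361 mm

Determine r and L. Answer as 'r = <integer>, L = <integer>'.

constraint per measurement: (x − r cos θ)² + (r sin θ − e)² = L²
subtracting the θ₁ and θ₂ equations cancels the r² and L² terms:
r = (x₁² − x₂²) / (2[(x₁cos θ₁ + e sin θ₁) − (x₂cos θ₂ + e sin θ₂)]) = 43.0002 → r = 43
L² = (x₁ − r cos θ₁)² + (r sin θ₁ − e)² = 52899.9799 → L = 230.0000 → L = 230
check at θ₃=282°: x = 232.7361 (printed 232.7361) ✓

r = 43, L = 230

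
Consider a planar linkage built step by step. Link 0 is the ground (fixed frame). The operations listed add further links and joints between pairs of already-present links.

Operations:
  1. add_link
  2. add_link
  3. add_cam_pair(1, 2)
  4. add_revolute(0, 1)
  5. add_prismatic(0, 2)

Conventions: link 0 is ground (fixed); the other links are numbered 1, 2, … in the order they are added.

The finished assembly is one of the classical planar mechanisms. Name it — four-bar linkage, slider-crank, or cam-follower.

links: 3 (incl. ground); joints: 1 revolute, 1 prismatic, 1 higher (cam) pair, forming one closed loop
3 links, revolute + prismatic + higher pair in one loop → cam-follower

cam-follower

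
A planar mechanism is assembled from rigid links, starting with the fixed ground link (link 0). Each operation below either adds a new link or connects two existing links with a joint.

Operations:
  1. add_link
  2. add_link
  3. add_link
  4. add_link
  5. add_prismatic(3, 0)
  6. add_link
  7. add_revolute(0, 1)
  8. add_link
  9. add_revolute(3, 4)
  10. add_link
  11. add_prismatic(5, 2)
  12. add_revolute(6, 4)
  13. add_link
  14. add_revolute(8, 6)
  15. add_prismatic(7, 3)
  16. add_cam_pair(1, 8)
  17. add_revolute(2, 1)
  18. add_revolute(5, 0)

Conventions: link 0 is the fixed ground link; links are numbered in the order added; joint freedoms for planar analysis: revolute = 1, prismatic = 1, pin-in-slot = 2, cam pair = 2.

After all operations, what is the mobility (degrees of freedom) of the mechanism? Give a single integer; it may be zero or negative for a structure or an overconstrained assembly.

(L,J1,J2)=(1,0,0); link0 fixed
link1: (2,0,0)
link2: (3,0,0)
link3: (4,0,0)
link4: (5,0,0)
P 3-0 [J1]: (5,1,0)
link5: (6,1,0)
R 0-1 [J1]: (6,2,0)
link6: (7,2,0)
R 3-4 [J1]: (7,3,0)
link7: (8,3,0)
P 5-2 [J1]: (8,4,0)
R 6-4 [J1]: (8,5,0)
link8: (9,5,0)
R 8-6 [J1]: (9,6,0)
P 7-3 [J1]: (9,7,0)
C 1-8 [J2]: (9,7,1)
R 2-1 [J1]: (9,8,1)
R 5-0 [J1]: (9,9,1)
Grübler: 3·8 − 2·9 − 1 = 5

M = 5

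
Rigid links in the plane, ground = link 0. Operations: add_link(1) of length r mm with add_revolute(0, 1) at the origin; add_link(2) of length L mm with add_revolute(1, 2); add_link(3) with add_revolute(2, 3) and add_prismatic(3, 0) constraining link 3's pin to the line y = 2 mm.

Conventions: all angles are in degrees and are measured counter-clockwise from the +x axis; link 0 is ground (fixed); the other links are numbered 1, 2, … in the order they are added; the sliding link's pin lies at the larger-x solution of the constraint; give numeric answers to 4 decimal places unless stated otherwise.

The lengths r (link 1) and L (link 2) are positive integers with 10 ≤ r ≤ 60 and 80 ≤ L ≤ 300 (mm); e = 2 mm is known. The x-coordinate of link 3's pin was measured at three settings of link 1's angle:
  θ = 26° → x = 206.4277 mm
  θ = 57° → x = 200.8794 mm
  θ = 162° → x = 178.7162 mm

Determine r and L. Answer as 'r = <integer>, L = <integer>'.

constraint per measurement: (x − r cos θ)² + (r sin θ − e)² = L²
subtracting the θ₁ and θ₂ equations cancels the r² and L² terms:
r = (x₁² − x₂²) / (2[(x₁cos θ₁ + e sin θ₁) − (x₂cos θ₂ + e sin θ₂)]) = 15.0000 → r = 15
L² = (x₁ − r cos θ₁)² + (r sin θ₁ − e)² = 37249.0134 → L = 193.0000 → L = 193
check at θ₃=162°: x = 178.7162 (printed 178.7162) ✓

r = 15, L = 193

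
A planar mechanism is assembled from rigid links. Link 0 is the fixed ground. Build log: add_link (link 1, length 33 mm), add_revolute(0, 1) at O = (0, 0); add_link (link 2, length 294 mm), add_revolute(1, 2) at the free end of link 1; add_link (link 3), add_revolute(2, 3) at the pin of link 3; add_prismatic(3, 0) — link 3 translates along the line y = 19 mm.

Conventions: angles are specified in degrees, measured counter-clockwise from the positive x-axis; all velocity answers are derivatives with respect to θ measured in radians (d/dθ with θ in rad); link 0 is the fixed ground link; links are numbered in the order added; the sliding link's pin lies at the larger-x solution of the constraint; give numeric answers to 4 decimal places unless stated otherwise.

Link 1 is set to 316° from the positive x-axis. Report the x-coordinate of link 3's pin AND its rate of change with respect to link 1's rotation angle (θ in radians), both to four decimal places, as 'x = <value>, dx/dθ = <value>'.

geometry: r = 33 mm, L = 294 mm, e = 19 mm
crank pin P = (r cos θ, r sin θ) = (23.738213, -22.923726)
h = r sin θ − e = -22.923726 − 19 = -41.923726
x = r cos θ + √(L² − h²) = 23.738213 + 290.995535 = 314.733748
dx/dθ = −r sin θ − h·r cos θ/√(L² − h²) (θ in radians; h = -41.923726) = 26.343691

x = 314.7337, dx/dθ = 26.3437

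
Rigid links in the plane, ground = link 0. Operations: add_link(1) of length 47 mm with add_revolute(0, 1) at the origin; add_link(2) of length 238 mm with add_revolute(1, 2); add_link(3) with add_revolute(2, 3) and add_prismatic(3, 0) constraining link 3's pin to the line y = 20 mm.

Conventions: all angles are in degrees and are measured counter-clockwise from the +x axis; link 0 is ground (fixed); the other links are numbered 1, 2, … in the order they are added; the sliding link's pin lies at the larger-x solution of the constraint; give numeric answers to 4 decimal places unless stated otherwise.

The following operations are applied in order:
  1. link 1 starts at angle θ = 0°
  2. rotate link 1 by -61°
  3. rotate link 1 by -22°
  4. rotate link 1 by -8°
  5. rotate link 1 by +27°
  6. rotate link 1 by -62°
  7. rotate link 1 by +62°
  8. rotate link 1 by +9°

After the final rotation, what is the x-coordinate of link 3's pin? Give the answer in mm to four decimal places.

geometry: r = 47 mm, L = 238 mm, e = 20 mm; θ starts at 0°
rotate link 1 by -61°: θ ← 0° -61° = -61°
rotate link 1 by -22°: θ ← -61° -22° = -83°
rotate link 1 by -8°: θ ← -83° -8° = -91°
rotate link 1 by +27°: θ ← -91° +27° = -64°
rotate link 1 by -62°: θ ← -64° -62° = -126°
rotate link 1 by +62°: θ ← -126° +62° = -64°
rotate link 1 by +9°: θ ← -64° +9° = -55°
crank pin P = (r cos θ, r sin θ) = (26.958093, -38.500146)
h = r sin θ − e = -38.500146 − 20 = -58.500146
x = r cos θ + √(L² − h²) = 26.958093 + 230.698359 = 257.656452

257.6565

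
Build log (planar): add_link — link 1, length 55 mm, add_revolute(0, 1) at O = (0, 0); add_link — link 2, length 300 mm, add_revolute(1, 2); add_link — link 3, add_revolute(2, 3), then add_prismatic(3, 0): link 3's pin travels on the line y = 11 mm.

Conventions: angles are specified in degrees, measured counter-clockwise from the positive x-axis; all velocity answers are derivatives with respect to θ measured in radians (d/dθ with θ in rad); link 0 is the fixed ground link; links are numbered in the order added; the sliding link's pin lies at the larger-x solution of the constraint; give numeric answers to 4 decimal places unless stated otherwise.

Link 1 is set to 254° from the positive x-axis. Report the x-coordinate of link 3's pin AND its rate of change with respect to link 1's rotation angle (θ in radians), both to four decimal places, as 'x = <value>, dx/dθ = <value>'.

geometry: r = 55 mm, L = 300 mm, e = 11 mm
crank pin P = (r cos θ, r sin θ) = (-15.160055, -52.869393)
h = r sin θ − e = -52.869393 − 11 = -63.869393
x = r cos θ + √(L² − h²) = -15.160055 + 293.122330 = 277.962276
dx/dθ = −r sin θ − h·r cos θ/√(L² − h²) (θ in radians; h = -63.869393) = 49.566119

x = 277.9623, dx/dθ = 49.5661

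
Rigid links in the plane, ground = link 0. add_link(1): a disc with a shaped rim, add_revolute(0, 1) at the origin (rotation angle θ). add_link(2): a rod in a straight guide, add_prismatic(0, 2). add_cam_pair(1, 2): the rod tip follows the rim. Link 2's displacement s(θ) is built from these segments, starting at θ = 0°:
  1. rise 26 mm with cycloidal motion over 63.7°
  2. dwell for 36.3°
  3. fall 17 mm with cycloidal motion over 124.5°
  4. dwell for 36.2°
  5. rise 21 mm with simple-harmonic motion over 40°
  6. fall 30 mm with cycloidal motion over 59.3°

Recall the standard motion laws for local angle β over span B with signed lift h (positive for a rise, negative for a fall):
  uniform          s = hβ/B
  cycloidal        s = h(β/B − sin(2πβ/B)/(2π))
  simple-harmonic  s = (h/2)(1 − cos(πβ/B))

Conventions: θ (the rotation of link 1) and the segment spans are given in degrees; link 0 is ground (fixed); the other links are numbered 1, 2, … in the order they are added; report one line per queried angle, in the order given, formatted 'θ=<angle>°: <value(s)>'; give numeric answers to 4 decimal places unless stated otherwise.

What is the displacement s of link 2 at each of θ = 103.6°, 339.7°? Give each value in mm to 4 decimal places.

segment 1 (0° to 63.7°, cycloidal, h = 26) is passed completely: s = 0.0000 + (26) = 26.0000
segment 2 (63.7° to 100°, dwell): s unchanged at 26.0000
θ = 103.6° falls in segment 3 (100° to 224.5°, cycloidal, h = -17): β = 103.6 − 100 = 3.6°, B = 124.5°; Δs = -17·(0.0289 − sin(2π·0.0289)/(2π)) = -0.0027; s = 26.0000 − 0.0027 = 25.9973
segment 3 (100° to 224.5°, cycloidal, h = -17) is passed completely: s = 26.0000 + (-17) = 9.0000
segment 4 (224.5° to 260.7°, dwell): s unchanged at 9.0000
segment 5 (260.7° to 300.7°, simple-harmonic, h = 21) is passed completely: s = 9.0000 + (21) = 30.0000
θ = 339.7° falls in segment 6 (300.7° to 360°, cycloidal, h = -30): β = 339.7 − 300.7 = 39°, B = 59.3°; Δs = -30·(0.6577 − sin(2π·0.6577)/(2π)) = -23.7237; s = 30.0000 − 23.7237 = 6.2763

θ=103.6°: 25.9973
θ=339.7°: 6.2763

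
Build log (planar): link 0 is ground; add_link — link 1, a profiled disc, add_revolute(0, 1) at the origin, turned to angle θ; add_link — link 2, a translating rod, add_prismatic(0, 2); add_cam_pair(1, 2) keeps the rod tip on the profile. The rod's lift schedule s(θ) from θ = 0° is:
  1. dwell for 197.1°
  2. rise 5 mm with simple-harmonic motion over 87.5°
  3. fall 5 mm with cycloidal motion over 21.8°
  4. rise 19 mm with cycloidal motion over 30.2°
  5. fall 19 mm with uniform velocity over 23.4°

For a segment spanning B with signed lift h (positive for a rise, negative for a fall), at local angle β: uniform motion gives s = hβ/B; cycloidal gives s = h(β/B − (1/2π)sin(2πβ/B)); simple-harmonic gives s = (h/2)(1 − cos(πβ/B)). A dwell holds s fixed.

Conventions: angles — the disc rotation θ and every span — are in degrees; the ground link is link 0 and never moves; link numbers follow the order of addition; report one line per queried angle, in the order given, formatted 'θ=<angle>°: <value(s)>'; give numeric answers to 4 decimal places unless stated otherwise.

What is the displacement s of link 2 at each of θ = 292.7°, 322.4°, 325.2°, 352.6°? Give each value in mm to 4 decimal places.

seg 1 [0°–197.1°] dwell: s stays 0.0000
seg 2 [197.1°–284.6°] simple-harmonic, h=5: full span → s += 5 → s = 5.0000
seg 3 [284.6°–306.4°] cycloidal, h=-5: θ=292.7° here. β=8.1, B=21.8. -5·(0.3716 − sin(2π·0.3716)/(2π)) = -1.2831 → s = 3.7169
seg 3 [284.6°–306.4°] cycloidal, h=-5: full span → s += -5 → s = 0.0000
seg 4 [306.4°–336.6°] cycloidal, h=19: θ=322.4° here. β=16, B=30.2. 19·(0.5298 − sin(2π·0.5298)/(2π)) = 10.6291 → s = 10.6291
seg 4 [306.4°–336.6°] cycloidal, h=19: θ=325.2° here. β=18.8, B=30.2. 19·(0.6225 − sin(2π·0.6225)/(2π)) = 13.9324 → s = 13.9324
seg 4 [306.4°–336.6°] cycloidal, h=19: full span → s += 19 → s = 19.0000
seg 5 [336.6°–360°] uniform, h=-19: θ=352.6° here. β=16, B=23.4. -19·16/23.4 = -12.9915 → s = 6.0085

θ=292.7°: 3.7169
θ=322.4°: 10.6291
θ=325.2°: 13.9324
θ=352.6°: 6.0085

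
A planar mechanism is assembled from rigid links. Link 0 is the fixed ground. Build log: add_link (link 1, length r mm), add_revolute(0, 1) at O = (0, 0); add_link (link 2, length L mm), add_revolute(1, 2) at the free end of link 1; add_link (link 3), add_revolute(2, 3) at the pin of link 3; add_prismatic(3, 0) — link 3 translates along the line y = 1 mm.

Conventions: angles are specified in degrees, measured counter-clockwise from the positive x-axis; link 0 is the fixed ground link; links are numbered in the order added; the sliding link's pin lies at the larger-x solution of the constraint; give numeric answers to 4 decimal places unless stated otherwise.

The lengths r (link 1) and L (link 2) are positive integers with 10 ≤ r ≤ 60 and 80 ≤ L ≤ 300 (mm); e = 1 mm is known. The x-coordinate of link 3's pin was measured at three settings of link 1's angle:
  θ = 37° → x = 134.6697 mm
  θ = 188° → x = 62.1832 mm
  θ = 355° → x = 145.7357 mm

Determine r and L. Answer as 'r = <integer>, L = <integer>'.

constraint per measurement: (x − r cos θ)² + (r sin θ − e)² = L²
subtracting the θ₁ and θ₂ equations cancels the r² and L² terms:
r = (x₁² − x₂²) / (2[(x₁cos θ₁ + e sin θ₁) − (x₂cos θ₂ + e sin θ₂)]) = 42.0000 → r = 42
L² = (x₁ − r cos θ₁)² + (r sin θ₁ − e)² = 10816.0073 → L = 104.0000 → L = 104
check at θ₃=355°: x = 145.7357 (printed 145.7357) ✓

r = 42, L = 104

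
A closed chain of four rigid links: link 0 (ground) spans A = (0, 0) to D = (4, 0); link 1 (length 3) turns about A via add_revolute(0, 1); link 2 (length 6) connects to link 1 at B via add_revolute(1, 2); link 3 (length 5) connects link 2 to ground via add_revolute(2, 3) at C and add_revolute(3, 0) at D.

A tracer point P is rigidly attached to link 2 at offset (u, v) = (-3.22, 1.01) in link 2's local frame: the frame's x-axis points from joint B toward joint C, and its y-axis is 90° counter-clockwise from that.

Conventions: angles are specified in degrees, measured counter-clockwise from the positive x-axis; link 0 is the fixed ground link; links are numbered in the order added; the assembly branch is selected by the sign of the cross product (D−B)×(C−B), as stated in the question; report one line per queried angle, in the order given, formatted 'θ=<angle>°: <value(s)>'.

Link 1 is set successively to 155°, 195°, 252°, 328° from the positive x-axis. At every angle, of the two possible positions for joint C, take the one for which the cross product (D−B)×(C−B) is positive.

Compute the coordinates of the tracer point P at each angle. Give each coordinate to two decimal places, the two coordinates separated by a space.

A=(0,0), D=(4.00,0)
θ=155°: B = A + 3.00·(cos155°, sin155°) = (-2.7189, 1.2679)
θ=155°: |BD| = 6.8375
θ=155°: circle(B,6.00) ∩ circle(D,5.00): a=4.2231, h=4.2621
θ=155°:   candidates: C₊=(2.2213,4.6729) cross=29.142; C₋=(0.6407,-3.7034) cross=-29.142
θ=155°:   branch + wants cross > 0 → take C=(2.2213,4.6729) (cross=29.142)
θ=155°: ex = (C−B)/|BC| = (0.8234,0.5675); ey = (-0.5675,0.8234)
θ=155°: P = B + -3.22·ex + 1.01·ey = (-5.9433,0.2721)
θ=195°: B = A + 3.00·(cos195°, sin195°) = (-2.8978, -0.7765)
θ=195°: |BD| = 6.9413
θ=195°: circle(B,6.00) ∩ circle(D,5.00): a=4.2630, h=4.2222
θ=195°:   candidates: C₊=(0.8662,3.8961) cross=29.307; C₋=(1.8108,-4.4953) cross=-29.307
θ=195°:   branch + wants cross > 0 → take C=(0.8662,3.8961) (cross=29.307)
θ=195°: ex = (C−B)/|BC| = (0.6273,0.7788); ey = (-0.7788,0.6273)
θ=195°: P = B + -3.22·ex + 1.01·ey = (-5.7043,-2.6504)
θ=252°: B = A + 3.00·(cos252°, sin252°) = (-0.9271, -2.8532)
θ=252°: |BD| = 5.6935
θ=252°: circle(B,6.00) ∩ circle(D,5.00): a=3.8128, h=4.6328
θ=252°:   candidates: C₊=(0.0508,3.0666) cross=26.377; C₋=(4.6940,-4.9516) cross=-26.377
θ=252°:   branch + wants cross > 0 → take C=(0.0508,3.0666) (cross=26.377)
θ=252°: ex = (C−B)/|BC| = (0.1630,0.9866); ey = (-0.9866,0.1630)
θ=252°: P = B + -3.22·ex + 1.01·ey = (-2.4483,-5.8655)
θ=328°: B = A + 3.00·(cos328°, sin328°) = (2.5441, -1.5898)
θ=328°: |BD| = 2.1557
θ=328°: circle(B,6.00) ∩ circle(D,5.00): a=3.6293, h=4.7779
θ=328°:   candidates: C₊=(1.4716,4.3136) cross=10.300; C₋=(8.5189,-2.1401) cross=-10.300
θ=328°:   branch + wants cross > 0 → take C=(1.4716,4.3136) (cross=10.300)
θ=328°: ex = (C−B)/|BC| = (-0.1788,0.9839); ey = (-0.9839,-0.1788)
θ=328°: P = B + -3.22·ex + 1.01·ey = (2.1260,-4.9384)

θ=155°: -5.94 0.27
θ=195°: -5.70 -2.65
θ=252°: -2.45 -5.87
θ=328°: 2.13 -4.94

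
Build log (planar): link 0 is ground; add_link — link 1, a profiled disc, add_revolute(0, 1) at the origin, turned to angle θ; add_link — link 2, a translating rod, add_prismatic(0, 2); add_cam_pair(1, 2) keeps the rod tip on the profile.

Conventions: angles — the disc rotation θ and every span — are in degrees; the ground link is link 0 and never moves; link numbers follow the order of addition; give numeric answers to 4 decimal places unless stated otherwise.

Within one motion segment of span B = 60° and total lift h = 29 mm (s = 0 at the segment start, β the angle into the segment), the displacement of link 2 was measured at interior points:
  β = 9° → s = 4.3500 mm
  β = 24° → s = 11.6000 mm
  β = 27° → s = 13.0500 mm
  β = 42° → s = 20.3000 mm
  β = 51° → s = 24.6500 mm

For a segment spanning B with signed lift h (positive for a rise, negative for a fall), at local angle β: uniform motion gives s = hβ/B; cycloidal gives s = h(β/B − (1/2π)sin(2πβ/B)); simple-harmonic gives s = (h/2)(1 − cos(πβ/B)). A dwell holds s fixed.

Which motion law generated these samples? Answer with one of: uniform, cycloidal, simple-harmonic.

candidates at β/B = r: uniform s = h·r (linear in β); cycloidal s = h·(r − sin(2πr)/(2π)); simple-harmonic s = (h/2)(1 − cos(πr))
β=9°: printed 4.3500 | uniform 4.3500, cycloidal 0.6160, simple-harmonic 1.5804
β=24°: printed 11.6000 | uniform 11.6000, cycloidal 8.8871, simple-harmonic 10.0193
β=27°: printed 13.0500 | uniform 13.0500, cycloidal 11.6237, simple-harmonic 12.2317
β=42°: printed 20.3000 | uniform 20.3000, cycloidal 24.6896, simple-harmonic 23.0229
β=51°: printed 24.6500 | uniform 24.6500, cycloidal 28.3840, simple-harmonic 27.4196
only one law matches every sample → uniform

uniform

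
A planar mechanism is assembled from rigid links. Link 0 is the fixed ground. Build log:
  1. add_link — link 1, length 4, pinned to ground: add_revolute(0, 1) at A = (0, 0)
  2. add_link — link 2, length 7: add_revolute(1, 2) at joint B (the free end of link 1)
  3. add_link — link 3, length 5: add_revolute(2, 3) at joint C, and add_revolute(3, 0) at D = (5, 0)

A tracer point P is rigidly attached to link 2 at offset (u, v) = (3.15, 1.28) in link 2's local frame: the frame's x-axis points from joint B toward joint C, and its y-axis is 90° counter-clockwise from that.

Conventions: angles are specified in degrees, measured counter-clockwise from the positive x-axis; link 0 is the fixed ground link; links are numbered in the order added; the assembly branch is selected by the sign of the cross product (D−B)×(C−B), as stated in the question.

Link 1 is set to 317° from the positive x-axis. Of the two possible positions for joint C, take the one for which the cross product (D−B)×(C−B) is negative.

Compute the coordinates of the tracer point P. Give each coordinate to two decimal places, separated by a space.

A=(0,0), D=(5.00,0)
B = A + 4.00·(cos317°, sin317°) = (2.9254, -2.7280)
|BD| = 3.4272
circle(B,7.00) ∩ circle(D,5.00): a=5.2150, h=4.6695
  candidates: C₊=(2.3654,4.2496) cross=16.003; C₋=(9.7990,-1.4035) cross=-16.003
  branch - wants cross < 0 → take C=(9.7990,-1.4035) (cross=-16.003)
ex = (C−B)/|BC| = (0.9819,0.1892); ey = (-0.1892,0.9819)
P = B + 3.15·ex + 1.28·ey = (5.7763,-0.8751)

5.78 -0.88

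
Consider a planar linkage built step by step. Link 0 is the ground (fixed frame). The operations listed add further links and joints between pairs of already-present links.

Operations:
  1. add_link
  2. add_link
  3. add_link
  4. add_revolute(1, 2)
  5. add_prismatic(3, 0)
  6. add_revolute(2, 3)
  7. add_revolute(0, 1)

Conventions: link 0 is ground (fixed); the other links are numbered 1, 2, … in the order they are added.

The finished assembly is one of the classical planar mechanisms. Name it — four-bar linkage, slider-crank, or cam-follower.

links: 4 (incl. ground); joints: 3 revolute, 1 prismatic, 0 higher (cam) pair, forming one closed loop
4 links, 3 revolutes + 1 prismatic in one loop → slider-crank

slider-crank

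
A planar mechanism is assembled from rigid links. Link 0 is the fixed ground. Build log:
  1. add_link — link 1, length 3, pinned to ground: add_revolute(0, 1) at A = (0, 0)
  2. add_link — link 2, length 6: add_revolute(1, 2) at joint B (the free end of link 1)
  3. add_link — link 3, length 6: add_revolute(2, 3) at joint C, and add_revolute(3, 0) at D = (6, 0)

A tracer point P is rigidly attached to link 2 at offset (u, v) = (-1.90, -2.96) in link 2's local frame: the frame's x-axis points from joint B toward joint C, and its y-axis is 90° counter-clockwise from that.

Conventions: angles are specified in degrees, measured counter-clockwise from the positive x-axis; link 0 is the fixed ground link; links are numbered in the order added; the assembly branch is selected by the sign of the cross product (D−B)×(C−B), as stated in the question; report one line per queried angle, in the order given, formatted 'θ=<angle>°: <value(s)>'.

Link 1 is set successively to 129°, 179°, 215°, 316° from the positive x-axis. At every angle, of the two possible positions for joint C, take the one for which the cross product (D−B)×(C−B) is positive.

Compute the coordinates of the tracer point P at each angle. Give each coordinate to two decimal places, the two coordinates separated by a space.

A=(0,0), D=(6.00,0)
θ=129°: B = A + 3.00·(cos129°, sin129°) = (-1.8880, 2.3314)
θ=129°: |BD| = 8.2253
θ=129°: circle(B,6.00) ∩ circle(D,6.00): a=4.1126, h=4.3688
θ=129°:   candidates: C₊=(3.2943,5.3553) cross=35.934; C₋=(0.8177,-3.0239) cross=-35.934
θ=129°:   branch + wants cross > 0 → take C=(3.2943,5.3553) (cross=35.934)
θ=129°: ex = (C−B)/|BC| = (0.8637,0.5040); ey = (-0.5040,0.8637)
θ=129°: P = B + -1.90·ex + -2.96·ey = (-2.0372,-1.1827)
θ=179°: B = A + 3.00·(cos179°, sin179°) = (-2.9995, 0.0524)
θ=179°: |BD| = 8.9997
θ=179°: circle(B,6.00) ∩ circle(D,6.00): a=4.4998, h=3.9688
θ=179°:   candidates: C₊=(1.5233,3.9949) cross=35.718; C₋=(1.4771,-3.9426) cross=-35.718
θ=179°:   branch + wants cross > 0 → take C=(1.5233,3.9949) (cross=35.718)
θ=179°: ex = (C−B)/|BC| = (0.7538,0.6571); ey = (-0.6571,0.7538)
θ=179°: P = B + -1.90·ex + -2.96·ey = (-2.4868,-3.4274)
θ=215°: B = A + 3.00·(cos215°, sin215°) = (-2.4575, -1.7207)
θ=215°: |BD| = 8.6307
θ=215°: circle(B,6.00) ∩ circle(D,6.00): a=4.3154, h=4.1686
θ=215°:   candidates: C₊=(0.9402,3.2246) cross=35.978; C₋=(2.6024,-4.9453) cross=-35.978
θ=215°:   branch + wants cross > 0 → take C=(0.9402,3.2246) (cross=35.978)
θ=215°: ex = (C−B)/|BC| = (0.5663,0.8242); ey = (-0.8242,0.5663)
θ=215°: P = B + -1.90·ex + -2.96·ey = (-1.0937,-4.9629)
θ=316°: B = A + 3.00·(cos316°, sin316°) = (2.1580, -2.0840)
θ=316°: |BD| = 4.3708
θ=316°: circle(B,6.00) ∩ circle(D,6.00): a=2.1854, h=5.5878
θ=316°:   candidates: C₊=(1.4147,3.8698) cross=24.423; C₋=(6.7433,-5.9538) cross=-24.423
θ=316°:   branch + wants cross > 0 → take C=(1.4147,3.8698) (cross=24.423)
θ=316°: ex = (C−B)/|BC| = (-0.1239,0.9923); ey = (-0.9923,-0.1239)
θ=316°: P = B + -1.90·ex + -2.96·ey = (5.3306,-3.6027)

θ=129°: -2.04 -1.18
θ=179°: -2.49 -3.43
θ=215°: -1.09 -4.96
θ=316°: 5.33 -3.60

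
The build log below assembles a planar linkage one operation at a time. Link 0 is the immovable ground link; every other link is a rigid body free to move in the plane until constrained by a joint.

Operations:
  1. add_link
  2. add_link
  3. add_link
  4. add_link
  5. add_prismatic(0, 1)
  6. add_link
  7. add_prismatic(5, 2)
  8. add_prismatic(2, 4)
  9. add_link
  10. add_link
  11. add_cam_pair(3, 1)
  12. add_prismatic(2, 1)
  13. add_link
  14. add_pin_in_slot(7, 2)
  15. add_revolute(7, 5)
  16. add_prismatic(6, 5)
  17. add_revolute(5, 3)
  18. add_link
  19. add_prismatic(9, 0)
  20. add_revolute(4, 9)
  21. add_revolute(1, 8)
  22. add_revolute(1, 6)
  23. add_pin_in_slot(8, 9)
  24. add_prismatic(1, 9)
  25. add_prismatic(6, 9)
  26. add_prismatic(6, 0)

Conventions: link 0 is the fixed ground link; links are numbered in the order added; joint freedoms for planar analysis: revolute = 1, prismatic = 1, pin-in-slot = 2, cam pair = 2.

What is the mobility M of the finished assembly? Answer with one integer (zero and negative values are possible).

link 0 = ground. State L|J1|J2 = 1|0|0
+link1  2|0|0
+link2  3|0|0
+link3  4|0|0
+link4  5|0|0
P(0,1) f=1→J1  5|1|0
+link5  6|1|0
P(5,2) f=1→J1  6|2|0
P(2,4) f=1→J1  6|3|0
+link6  7|3|0
+link7  8|3|0
C(3,1) f=2→J2  8|3|1
P(2,1) f=1→J1  8|4|1
+link8  9|4|1
PS(7,2) f=2→J2  9|4|2
R(7,5) f=1→J1  9|5|2
P(6,5) f=1→J1  9|6|2
R(5,3) f=1→J1  9|7|2
+link9  10|7|2
P(9,0) f=1→J1  10|8|2
R(4,9) f=1→J1  10|9|2
R(1,8) f=1→J1  10|10|2
R(1,6) f=1→J1  10|11|2
PS(8,9) f=2→J2  10|11|3
P(1,9) f=1→J1  10|12|3
P(6,9) f=1→J1  10|13|3
P(6,0) f=1→J1  10|14|3
M = 3(10−1)−2·14−3 = 27−28−3 = -4

M = -4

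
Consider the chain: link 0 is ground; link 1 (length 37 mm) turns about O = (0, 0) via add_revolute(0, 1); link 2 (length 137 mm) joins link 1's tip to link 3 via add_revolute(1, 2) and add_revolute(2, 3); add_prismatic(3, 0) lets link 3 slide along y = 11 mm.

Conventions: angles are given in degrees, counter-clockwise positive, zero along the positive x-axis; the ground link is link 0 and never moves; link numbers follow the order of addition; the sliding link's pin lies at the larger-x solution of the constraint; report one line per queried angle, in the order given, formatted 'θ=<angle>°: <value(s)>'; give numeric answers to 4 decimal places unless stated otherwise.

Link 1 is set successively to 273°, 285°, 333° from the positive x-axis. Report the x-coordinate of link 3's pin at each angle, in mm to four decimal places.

geometry: r = 37 mm, L = 137 mm, e = 11 mm
θ=273°: crank pin P = (r cos θ, r sin θ) = (1.936430, -36.949293)
θ=273°: h = r sin θ − e = -36.949293 − 11 = -47.949293
θ=273°: x = r cos θ + √(L² − h²) = 1.936430 + 128.334973 = 130.271403
θ=285°: crank pin P = (r cos θ, r sin θ) = (9.576305, -35.739256)
θ=285°: h = r sin θ − e = -35.739256 − 11 = -46.739256
θ=285°: x = r cos θ + √(L² − h²) = 9.576305 + 128.780596 = 138.356901
θ=333°: crank pin P = (r cos θ, r sin θ) = (32.967241, -16.797648)
θ=333°: h = r sin θ − e = -16.797648 − 11 = -27.797648
θ=333°: x = r cos θ + √(L² − h²) = 32.967241 + 134.150254 = 167.117496

θ=273°: 130.2714
θ=285°: 138.3569
θ=333°: 167.1175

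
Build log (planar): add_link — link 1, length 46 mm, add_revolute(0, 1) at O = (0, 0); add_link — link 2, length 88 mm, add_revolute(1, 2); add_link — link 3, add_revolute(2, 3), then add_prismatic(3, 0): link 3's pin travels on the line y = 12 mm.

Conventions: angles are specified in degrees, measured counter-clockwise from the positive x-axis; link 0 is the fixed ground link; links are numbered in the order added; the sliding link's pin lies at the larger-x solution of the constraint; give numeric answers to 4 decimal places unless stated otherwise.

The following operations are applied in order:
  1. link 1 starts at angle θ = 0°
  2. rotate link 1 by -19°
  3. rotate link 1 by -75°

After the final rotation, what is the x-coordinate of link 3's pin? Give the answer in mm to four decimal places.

geometry: r = 46 mm, L = 88 mm, e = 12 mm; θ starts at 0°
rotate link 1 by -19°: θ ← 0° -19° = -19°
rotate link 1 by -75°: θ ← -19° -75° = -94°
crank pin P = (r cos θ, r sin θ) = (-3.208798, -45.887946)
h = r sin θ − e = -45.887946 − 12 = -57.887946
x = r cos θ + √(L² − h²) = -3.208798 + 66.279602 = 63.070804

63.0708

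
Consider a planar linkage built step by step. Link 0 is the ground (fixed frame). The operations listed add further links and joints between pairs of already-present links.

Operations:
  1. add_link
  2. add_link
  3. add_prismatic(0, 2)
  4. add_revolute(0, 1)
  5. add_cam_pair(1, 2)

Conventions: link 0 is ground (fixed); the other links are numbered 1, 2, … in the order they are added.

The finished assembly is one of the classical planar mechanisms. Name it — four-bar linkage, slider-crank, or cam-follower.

links: 3 (incl. ground); joints: 1 revolute, 1 prismatic, 1 higher (cam) pair, forming one closed loop
3 links, revolute + prismatic + higher pair in one loop → cam-follower

cam-follower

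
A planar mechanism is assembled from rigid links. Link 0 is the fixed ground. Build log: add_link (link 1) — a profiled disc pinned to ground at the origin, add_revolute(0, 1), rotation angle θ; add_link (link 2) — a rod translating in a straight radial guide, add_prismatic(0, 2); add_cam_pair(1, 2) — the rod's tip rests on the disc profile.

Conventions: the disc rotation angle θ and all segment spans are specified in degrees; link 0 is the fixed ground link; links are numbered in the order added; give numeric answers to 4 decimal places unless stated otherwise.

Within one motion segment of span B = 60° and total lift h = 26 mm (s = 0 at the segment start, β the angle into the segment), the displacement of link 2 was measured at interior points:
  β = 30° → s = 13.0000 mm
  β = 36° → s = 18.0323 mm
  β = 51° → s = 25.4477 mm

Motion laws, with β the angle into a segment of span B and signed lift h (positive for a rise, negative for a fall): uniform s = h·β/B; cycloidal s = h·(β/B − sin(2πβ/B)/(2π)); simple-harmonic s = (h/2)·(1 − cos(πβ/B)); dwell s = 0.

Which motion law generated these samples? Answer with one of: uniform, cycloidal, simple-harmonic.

candidates at β/B = r: uniform s = h·r (linear in β); cycloidal s = h·(r − sin(2πr)/(2π)); simple-harmonic s = (h/2)(1 − cos(πr))
β=30°: printed 13.0000 | uniform 13.0000, cycloidal 13.0000, simple-harmonic 13.0000
β=36°: printed 18.0323 | uniform 15.6000, cycloidal 18.0323, simple-harmonic 17.0172
β=51°: printed 25.4477 | uniform 22.1000, cycloidal 25.4477, simple-harmonic 24.5831
only one law matches every sample → cycloidal

cycloidal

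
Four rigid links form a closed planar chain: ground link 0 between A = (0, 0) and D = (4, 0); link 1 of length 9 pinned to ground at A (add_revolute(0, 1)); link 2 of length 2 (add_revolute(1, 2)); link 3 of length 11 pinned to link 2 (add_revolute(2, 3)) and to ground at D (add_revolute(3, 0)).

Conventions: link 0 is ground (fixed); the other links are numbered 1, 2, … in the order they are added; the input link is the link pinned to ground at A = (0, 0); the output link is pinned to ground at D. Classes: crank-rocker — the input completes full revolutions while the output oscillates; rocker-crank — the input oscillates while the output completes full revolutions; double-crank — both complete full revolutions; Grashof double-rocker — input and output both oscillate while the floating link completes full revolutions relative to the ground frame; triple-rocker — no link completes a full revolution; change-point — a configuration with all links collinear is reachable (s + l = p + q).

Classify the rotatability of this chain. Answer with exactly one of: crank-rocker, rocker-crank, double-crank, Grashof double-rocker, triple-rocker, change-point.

lengths: ground=4, input=9, coupler=2, output=11
sorted: s=2 (shortest), l=11 (longest), p+q=13
s + l = 13 vs p + q = 13
s + l = p + q → change-point (collinear configuration reachable)

change-point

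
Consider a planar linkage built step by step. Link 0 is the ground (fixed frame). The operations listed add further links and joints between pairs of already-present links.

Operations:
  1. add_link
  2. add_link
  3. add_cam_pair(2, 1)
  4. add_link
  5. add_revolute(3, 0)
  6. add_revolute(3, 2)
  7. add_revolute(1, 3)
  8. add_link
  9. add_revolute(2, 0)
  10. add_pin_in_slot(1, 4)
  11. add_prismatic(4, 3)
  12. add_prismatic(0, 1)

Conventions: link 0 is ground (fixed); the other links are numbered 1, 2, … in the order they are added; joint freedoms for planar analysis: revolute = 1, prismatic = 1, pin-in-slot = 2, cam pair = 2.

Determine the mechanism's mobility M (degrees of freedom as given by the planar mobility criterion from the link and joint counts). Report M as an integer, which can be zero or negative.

L=1 J1=0 J2=0
add link → L=2 J1=0 J2=0
add link → L=3 J1=0 J2=0
C@2,1 dof=2 J2 → L=3 J1=0 J2=1
add link → L=4 J1=0 J2=1
R@3,0 dof=1 J1 → L=4 J1=1 J2=1
R@3,2 dof=1 J1 → L=4 J1=2 J2=1
R@1,3 dof=1 J1 → L=4 J1=3 J2=1
add link → L=5 J1=3 J2=1
R@2,0 dof=1 J1 → L=5 J1=4 J2=1
PS@1,4 dof=2 J2 → L=5 J1=4 J2=2
P@4,3 dof=1 J1 → L=5 J1=5 J2=2
P@0,1 dof=1 J1 → L=5 J1=6 J2=2
M=3(L−1)−2J1−J2=3·4−2·6−2=-2

M = -2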